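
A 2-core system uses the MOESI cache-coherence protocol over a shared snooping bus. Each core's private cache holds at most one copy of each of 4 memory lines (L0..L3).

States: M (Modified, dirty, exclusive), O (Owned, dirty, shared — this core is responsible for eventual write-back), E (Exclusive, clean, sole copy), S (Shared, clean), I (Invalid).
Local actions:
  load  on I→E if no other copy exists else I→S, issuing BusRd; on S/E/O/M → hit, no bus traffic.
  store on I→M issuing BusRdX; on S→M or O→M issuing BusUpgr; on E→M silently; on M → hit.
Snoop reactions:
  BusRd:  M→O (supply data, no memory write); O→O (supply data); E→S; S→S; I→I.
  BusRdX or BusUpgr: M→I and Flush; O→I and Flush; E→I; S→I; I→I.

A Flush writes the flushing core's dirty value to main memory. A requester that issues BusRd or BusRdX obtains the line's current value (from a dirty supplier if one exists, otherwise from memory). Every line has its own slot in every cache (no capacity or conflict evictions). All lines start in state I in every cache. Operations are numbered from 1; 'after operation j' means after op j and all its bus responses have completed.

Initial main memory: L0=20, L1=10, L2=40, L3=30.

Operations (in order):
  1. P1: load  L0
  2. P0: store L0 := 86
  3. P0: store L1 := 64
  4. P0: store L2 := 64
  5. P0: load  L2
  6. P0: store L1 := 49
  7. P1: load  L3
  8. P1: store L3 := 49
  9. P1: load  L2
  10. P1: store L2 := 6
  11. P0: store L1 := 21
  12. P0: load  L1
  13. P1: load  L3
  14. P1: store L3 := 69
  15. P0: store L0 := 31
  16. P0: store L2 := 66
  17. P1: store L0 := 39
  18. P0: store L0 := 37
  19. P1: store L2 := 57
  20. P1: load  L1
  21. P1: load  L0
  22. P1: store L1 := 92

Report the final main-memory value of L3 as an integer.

1. P1: load  L0  bus=[BusRd]  L0: P0=I P1=E  mem[L0]=20
2. P0: store L0 := 86  bus=[BusRdX]  L0: P0=M P1=I  mem[L0]=20
3. P0: store L1 := 64  bus=[BusRdX]  L1: P0=M P1=I  mem[L1]=10
4. P0: store L2 := 64  bus=[BusRdX]  L2: P0=M P1=I  mem[L2]=40
5. P0: load  L2  bus=[-]  L2: P0=M P1=I  mem[L2]=40
6. P0: store L1 := 49  bus=[-]  L1: P0=M P1=I  mem[L1]=10
7. P1: load  L3  bus=[BusRd]  L3: P0=I P1=E  mem[L3]=30
8. P1: store L3 := 49  bus=[-]  L3: P0=I P1=M  mem[L3]=30
9. P1: load  L2  bus=[BusRd]  L2: P0=O P1=S  mem[L2]=40
10. P1: store L2 := 6  bus=[BusUpgr,Flush]  L2: P0=I P1=M  mem[L2]=64
11. P0: store L1 := 21  bus=[-]  L1: P0=M P1=I  mem[L1]=10
12. P0: load  L1  bus=[-]  L1: P0=M P1=I  mem[L1]=10
13. P1: load  L3  bus=[-]  L3: P0=I P1=M  mem[L3]=30
14. P1: store L3 := 69  bus=[-]  L3: P0=I P1=M  mem[L3]=30
15. P0: store L0 := 31  bus=[-]  L0: P0=M P1=I  mem[L0]=20
16. P0: store L2 := 66  bus=[BusRdX,Flush]  L2: P0=M P1=I  mem[L2]=6
17. P1: store L0 := 39  bus=[BusRdX,Flush]  L0: P0=I P1=M  mem[L0]=31
18. P0: store L0 := 37  bus=[BusRdX,Flush]  L0: P0=M P1=I  mem[L0]=39
19. P1: store L2 := 57  bus=[BusRdX,Flush]  L2: P0=I P1=M  mem[L2]=66
20. P1: load  L1  bus=[BusRd]  L1: P0=O P1=S  mem[L1]=10
21. P1: load  L0  bus=[BusRd]  L0: P0=O P1=S  mem[L0]=39
22. P1: store L1 := 92  bus=[BusUpgr,Flush]  L1: P0=I P1=M  mem[L1]=21

memory[L3] = 30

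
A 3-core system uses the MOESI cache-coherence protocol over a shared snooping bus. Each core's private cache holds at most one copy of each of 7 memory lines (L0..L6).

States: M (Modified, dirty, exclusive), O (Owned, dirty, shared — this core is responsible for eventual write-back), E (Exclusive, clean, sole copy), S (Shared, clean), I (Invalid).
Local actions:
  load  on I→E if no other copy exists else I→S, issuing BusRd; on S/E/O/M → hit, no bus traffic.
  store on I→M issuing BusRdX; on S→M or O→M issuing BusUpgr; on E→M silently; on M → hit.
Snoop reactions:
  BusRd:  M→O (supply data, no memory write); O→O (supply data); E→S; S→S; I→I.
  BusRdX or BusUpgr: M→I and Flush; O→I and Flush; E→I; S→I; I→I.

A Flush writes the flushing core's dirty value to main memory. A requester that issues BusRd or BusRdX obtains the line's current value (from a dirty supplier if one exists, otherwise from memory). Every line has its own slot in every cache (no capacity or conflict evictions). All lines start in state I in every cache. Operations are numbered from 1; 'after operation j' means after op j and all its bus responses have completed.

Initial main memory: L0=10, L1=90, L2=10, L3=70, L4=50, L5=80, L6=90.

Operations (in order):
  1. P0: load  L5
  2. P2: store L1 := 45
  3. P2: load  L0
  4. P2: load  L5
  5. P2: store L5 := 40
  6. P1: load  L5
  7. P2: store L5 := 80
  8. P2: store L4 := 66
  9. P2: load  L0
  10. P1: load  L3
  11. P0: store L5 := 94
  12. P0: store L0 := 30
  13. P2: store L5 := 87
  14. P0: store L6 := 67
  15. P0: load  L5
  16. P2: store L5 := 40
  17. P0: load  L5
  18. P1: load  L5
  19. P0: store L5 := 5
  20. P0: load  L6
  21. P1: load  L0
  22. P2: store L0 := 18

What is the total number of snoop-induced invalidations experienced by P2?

[1] P0: load  L5 | P0:E(80), P1:I, P2:I | bus: BusRd
[2] P2: store L1 := 45 | P0:I, P1:I, P2:M(45) | bus: BusRdX
[3] P2: load  L0 | P0:I, P1:I, P2:E(10) | bus: BusRd
[4] P2: load  L5 | P0:S(80), P1:I, P2:S(80) | bus: BusRd
[5] P2: store L5 := 40 | P0:I, P1:I, P2:M(40) | bus: BusUpgr
[6] P1: load  L5 | P0:I, P1:S(40), P2:O(40) | bus: BusRd
[7] P2: store L5 := 80 | P0:I, P1:I, P2:M(80) | bus: BusUpgr
[8] P2: store L4 := 66 | P0:I, P1:I, P2:M(66) | bus: BusRdX
[9] P2: load  L0 | P0:I, P1:I, P2:E(10) | bus: none
[10] P1: load  L3 | P0:I, P1:E(70), P2:I | bus: BusRd
[11] P0: store L5 := 94 | P0:M(94), P1:I, P2:I | bus: BusRdX,Flush
[12] P0: store L0 := 30 | P0:M(30), P1:I, P2:I | bus: BusRdX
[13] P2: store L5 := 87 | P0:I, P1:I, P2:M(87) | bus: BusRdX,Flush
[14] P0: store L6 := 67 | P0:M(67), P1:I, P2:I | bus: BusRdX
[15] P0: load  L5 | P0:S(87), P1:I, P2:O(87) | bus: BusRd
[16] P2: store L5 := 40 | P0:I, P1:I, P2:M(40) | bus: BusUpgr
[17] P0: load  L5 | P0:S(40), P1:I, P2:O(40) | bus: BusRd
[18] P1: load  L5 | P0:S(40), P1:S(40), P2:O(40) | bus: BusRd
[19] P0: store L5 := 5 | P0:M(5), P1:I, P2:I | bus: BusUpgr,Flush
[20] P0: load  L6 | P0:M(67), P1:I, P2:I | bus: none
[21] P1: load  L0 | P0:O(30), P1:S(30), P2:I | bus: BusRd
[22] P2: store L0 := 18 | P0:I, P1:I, P2:M(18) | bus: BusRdX,Flush

invalidations = 3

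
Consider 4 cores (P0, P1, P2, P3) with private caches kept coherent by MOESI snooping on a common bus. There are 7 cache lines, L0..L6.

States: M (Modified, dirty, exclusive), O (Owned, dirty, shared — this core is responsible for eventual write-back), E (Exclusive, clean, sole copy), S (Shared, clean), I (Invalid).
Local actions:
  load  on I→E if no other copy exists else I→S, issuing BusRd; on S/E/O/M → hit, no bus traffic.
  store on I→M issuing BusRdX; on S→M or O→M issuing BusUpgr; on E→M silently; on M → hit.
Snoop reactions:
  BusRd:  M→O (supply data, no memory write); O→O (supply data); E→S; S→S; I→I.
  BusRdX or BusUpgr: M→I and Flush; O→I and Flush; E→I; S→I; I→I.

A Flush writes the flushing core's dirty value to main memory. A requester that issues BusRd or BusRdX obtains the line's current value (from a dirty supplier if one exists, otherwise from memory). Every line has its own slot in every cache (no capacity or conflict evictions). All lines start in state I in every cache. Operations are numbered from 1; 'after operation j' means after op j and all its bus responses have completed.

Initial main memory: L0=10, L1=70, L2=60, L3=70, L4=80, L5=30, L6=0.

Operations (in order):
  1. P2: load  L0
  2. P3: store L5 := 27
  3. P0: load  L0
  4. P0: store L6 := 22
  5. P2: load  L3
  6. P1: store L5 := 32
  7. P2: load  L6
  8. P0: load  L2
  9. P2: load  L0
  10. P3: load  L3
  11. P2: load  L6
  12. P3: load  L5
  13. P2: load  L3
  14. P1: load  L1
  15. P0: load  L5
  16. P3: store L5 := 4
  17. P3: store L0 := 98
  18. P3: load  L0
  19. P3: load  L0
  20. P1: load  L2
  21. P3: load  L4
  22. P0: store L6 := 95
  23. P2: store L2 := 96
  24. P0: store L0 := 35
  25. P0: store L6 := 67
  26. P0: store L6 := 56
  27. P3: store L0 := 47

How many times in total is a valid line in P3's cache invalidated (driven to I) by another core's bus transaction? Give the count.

invalidations = 2

step 1: P2: load  L0  ⟶  IIEI  (L0)  txn=BusRd  M[L0]=10
step 2: P3: store L5 := 27  ⟶  IIIM  (L5)  txn=BusRdX  M[L5]=30
step 3: P0: load  L0  ⟶  SISI  (L0)  txn=BusRd  M[L0]=10
step 4: P0: store L6 := 22  ⟶  MIII  (L6)  txn=BusRdX  M[L6]=0
step 5: P2: load  L3  ⟶  IIEI  (L3)  txn=BusRd  M[L3]=70
step 6: P1: store L5 := 32  ⟶  IMII  (L5)  txn=BusRdX+Flush  M[L5]=27
step 7: P2: load  L6  ⟶  OISI  (L6)  txn=BusRd  M[L6]=0
step 8: P0: load  L2  ⟶  EIII  (L2)  txn=BusRd  M[L2]=60
step 9: P2: load  L0  ⟶  SISI  (L0)  txn=∅  M[L0]=10
step 10: P3: load  L3  ⟶  IISS  (L3)  txn=BusRd  M[L3]=70
step 11: P2: load  L6  ⟶  OISI  (L6)  txn=∅  M[L6]=0
step 12: P3: load  L5  ⟶  IOIS  (L5)  txn=BusRd  M[L5]=27
step 13: P2: load  L3  ⟶  IISS  (L3)  txn=∅  M[L3]=70
step 14: P1: load  L1  ⟶  IEII  (L1)  txn=BusRd  M[L1]=70
step 15: P0: load  L5  ⟶  SOIS  (L5)  txn=BusRd  M[L5]=27
step 16: P3: store L5 := 4  ⟶  IIIM  (L5)  txn=BusUpgr+Flush  M[L5]=32
step 17: P3: store L0 := 98  ⟶  IIIM  (L0)  txn=BusRdX  M[L0]=10
step 18: P3: load  L0  ⟶  IIIM  (L0)  txn=∅  M[L0]=10
step 19: P3: load  L0  ⟶  IIIM  (L0)  txn=∅  M[L0]=10
step 20: P1: load  L2  ⟶  SSII  (L2)  txn=BusRd  M[L2]=60
step 21: P3: load  L4  ⟶  IIIE  (L4)  txn=BusRd  M[L4]=80
step 22: P0: store L6 := 95  ⟶  MIII  (L6)  txn=BusUpgr  M[L6]=0
step 23: P2: store L2 := 96  ⟶  IIMI  (L2)  txn=BusRdX  M[L2]=60
step 24: P0: store L0 := 35  ⟶  MIII  (L0)  txn=BusRdX+Flush  M[L0]=98
step 25: P0: store L6 := 67  ⟶  MIII  (L6)  txn=∅  M[L6]=0
step 26: P0: store L6 := 56  ⟶  MIII  (L6)  txn=∅  M[L6]=0
step 27: P3: store L0 := 47  ⟶  IIIM  (L0)  txn=BusRdX+Flush  M[L0]=35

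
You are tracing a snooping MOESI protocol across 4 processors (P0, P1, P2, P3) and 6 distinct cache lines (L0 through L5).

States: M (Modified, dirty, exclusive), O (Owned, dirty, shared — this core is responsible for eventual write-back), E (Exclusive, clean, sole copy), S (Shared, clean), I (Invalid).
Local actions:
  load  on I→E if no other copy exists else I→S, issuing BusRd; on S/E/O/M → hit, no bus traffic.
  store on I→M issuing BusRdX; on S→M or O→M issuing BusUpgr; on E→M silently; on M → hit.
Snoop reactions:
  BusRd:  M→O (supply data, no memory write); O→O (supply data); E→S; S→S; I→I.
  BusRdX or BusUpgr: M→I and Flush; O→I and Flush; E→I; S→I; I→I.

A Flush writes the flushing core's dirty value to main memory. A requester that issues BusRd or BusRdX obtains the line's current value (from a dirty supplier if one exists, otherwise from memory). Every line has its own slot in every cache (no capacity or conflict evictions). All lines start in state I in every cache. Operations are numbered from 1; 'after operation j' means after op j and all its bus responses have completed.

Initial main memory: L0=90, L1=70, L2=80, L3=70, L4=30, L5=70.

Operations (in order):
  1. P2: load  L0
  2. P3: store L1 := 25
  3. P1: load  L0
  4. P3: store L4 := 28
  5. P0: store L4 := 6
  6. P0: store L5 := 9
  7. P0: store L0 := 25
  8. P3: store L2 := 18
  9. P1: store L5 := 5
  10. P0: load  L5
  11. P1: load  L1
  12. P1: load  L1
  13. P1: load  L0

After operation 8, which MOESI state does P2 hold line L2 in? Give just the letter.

1. P2: load  L0  bus=[BusRd]  L0: P0=I P1=I P2=E P3=I  mem[L0]=90
2. P3: store L1 := 25  bus=[BusRdX]  L1: P0=I P1=I P2=I P3=M  mem[L1]=70
3. P1: load  L0  bus=[BusRd]  L0: P0=I P1=S P2=S P3=I  mem[L0]=90
4. P3: store L4 := 28  bus=[BusRdX]  L4: P0=I P1=I P2=I P3=M  mem[L4]=30
5. P0: store L4 := 6  bus=[BusRdX,Flush]  L4: P0=M P1=I P2=I P3=I  mem[L4]=28
6. P0: store L5 := 9  bus=[BusRdX]  L5: P0=M P1=I P2=I P3=I  mem[L5]=70
7. P0: store L0 := 25  bus=[BusRdX]  L0: P0=M P1=I P2=I P3=I  mem[L0]=90
8. P3: store L2 := 18  bus=[BusRdX]  L2: P0=I P1=I P2=I P3=M  mem[L2]=80
9. P1: store L5 := 5  bus=[BusRdX,Flush]  L5: P0=I P1=M P2=I P3=I  mem[L5]=9
10. P0: load  L5  bus=[BusRd]  L5: P0=S P1=O P2=I P3=I  mem[L5]=9
11. P1: load  L1  bus=[BusRd]  L1: P0=I P1=S P2=I P3=O  mem[L1]=70
12. P1: load  L1  bus=[-]  L1: P0=I P1=S P2=I P3=O  mem[L1]=70
13. P1: load  L0  bus=[BusRd]  L0: P0=O P1=S P2=I P3=I  mem[L0]=90

state = I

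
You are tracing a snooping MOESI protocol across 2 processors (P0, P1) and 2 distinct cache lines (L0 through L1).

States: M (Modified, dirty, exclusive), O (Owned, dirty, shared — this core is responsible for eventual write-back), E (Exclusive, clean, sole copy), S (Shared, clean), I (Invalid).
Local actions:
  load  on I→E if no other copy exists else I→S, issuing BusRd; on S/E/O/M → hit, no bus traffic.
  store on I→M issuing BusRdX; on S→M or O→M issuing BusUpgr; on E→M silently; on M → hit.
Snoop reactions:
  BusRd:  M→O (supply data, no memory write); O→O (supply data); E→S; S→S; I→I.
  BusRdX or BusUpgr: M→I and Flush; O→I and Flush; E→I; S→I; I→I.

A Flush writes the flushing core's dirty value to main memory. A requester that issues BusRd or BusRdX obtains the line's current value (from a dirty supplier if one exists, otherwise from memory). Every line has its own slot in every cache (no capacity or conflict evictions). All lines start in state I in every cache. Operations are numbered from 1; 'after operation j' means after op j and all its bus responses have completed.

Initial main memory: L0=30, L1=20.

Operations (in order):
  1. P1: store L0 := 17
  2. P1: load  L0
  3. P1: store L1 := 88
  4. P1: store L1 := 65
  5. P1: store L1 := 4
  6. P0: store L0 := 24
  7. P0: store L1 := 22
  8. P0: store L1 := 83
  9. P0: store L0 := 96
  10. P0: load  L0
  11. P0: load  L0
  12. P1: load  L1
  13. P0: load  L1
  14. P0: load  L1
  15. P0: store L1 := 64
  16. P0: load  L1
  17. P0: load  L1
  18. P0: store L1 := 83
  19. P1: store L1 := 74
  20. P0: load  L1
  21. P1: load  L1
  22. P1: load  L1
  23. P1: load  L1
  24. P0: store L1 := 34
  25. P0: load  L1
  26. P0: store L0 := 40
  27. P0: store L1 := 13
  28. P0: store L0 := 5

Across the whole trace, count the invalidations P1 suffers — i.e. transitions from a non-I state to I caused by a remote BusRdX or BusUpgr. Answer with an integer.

[1] P1: store L0 := 17 | P0:I, P1:M(17) | bus: BusRdX
[2] P1: load  L0 | P0:I, P1:M(17) | bus: none
[3] P1: store L1 := 88 | P0:I, P1:M(88) | bus: BusRdX
[4] P1: store L1 := 65 | P0:I, P1:M(65) | bus: none
[5] P1: store L1 := 4 | P0:I, P1:M(4) | bus: none
[6] P0: store L0 := 24 | P0:M(24), P1:I | bus: BusRdX,Flush
[7] P0: store L1 := 22 | P0:M(22), P1:I | bus: BusRdX,Flush
[8] P0: store L1 := 83 | P0:M(83), P1:I | bus: none
[9] P0: store L0 := 96 | P0:M(96), P1:I | bus: none
[10] P0: load  L0 | P0:M(96), P1:I | bus: none
[11] P0: load  L0 | P0:M(96), P1:I | bus: none
[12] P1: load  L1 | P0:O(83), P1:S(83) | bus: BusRd
[13] P0: load  L1 | P0:O(83), P1:S(83) | bus: none
[14] P0: load  L1 | P0:O(83), P1:S(83) | bus: none
[15] P0: store L1 := 64 | P0:M(64), P1:I | bus: BusUpgr
[16] P0: load  L1 | P0:M(64), P1:I | bus: none
[17] P0: load  L1 | P0:M(64), P1:I | bus: none
[18] P0: store L1 := 83 | P0:M(83), P1:I | bus: none
[19] P1: store L1 := 74 | P0:I, P1:M(74) | bus: BusRdX,Flush
[20] P0: load  L1 | P0:S(74), P1:O(74) | bus: BusRd
[21] P1: load  L1 | P0:S(74), P1:O(74) | bus: none
[22] P1: load  L1 | P0:S(74), P1:O(74) | bus: none
[23] P1: load  L1 | P0:S(74), P1:O(74) | bus: none
[24] P0: store L1 := 34 | P0:M(34), P1:I | bus: BusUpgr,Flush
[25] P0: load  L1 | P0:M(34), P1:I | bus: none
[26] P0: store L0 := 40 | P0:M(40), P1:I | bus: none
[27] P0: store L1 := 13 | P0:M(13), P1:I | bus: none
[28] P0: store L0 := 5 | P0:M(5), P1:I | bus: none

invalidations = 4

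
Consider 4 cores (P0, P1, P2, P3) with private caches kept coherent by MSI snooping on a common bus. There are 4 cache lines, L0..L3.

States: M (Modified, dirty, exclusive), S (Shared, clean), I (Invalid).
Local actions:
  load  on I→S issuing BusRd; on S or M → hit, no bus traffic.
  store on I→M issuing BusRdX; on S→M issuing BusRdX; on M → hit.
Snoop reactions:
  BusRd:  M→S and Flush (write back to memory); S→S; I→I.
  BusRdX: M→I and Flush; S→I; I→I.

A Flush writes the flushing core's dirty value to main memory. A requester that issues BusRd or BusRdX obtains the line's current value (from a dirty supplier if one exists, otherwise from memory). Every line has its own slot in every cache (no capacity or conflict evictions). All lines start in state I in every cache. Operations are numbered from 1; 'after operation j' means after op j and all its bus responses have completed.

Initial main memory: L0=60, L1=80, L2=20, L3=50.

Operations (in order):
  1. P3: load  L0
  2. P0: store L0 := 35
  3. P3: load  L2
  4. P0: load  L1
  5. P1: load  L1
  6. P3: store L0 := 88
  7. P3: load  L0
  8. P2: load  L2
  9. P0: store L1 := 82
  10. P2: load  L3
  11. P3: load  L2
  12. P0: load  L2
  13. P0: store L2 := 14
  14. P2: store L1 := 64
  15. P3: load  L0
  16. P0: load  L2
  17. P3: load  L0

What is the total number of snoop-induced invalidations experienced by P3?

invalidations = 2

step 1: P3: load  L0  ⟶  IIIS  (L0)  txn=BusRd  M[L0]=60
step 2: P0: store L0 := 35  ⟶  MIII  (L0)  txn=BusRdX  M[L0]=60
step 3: P3: load  L2  ⟶  IIIS  (L2)  txn=BusRd  M[L2]=20
step 4: P0: load  L1  ⟶  SIII  (L1)  txn=BusRd  M[L1]=80
step 5: P1: load  L1  ⟶  SSII  (L1)  txn=BusRd  M[L1]=80
step 6: P3: store L0 := 88  ⟶  IIIM  (L0)  txn=BusRdX+Flush  M[L0]=35
step 7: P3: load  L0  ⟶  IIIM  (L0)  txn=∅  M[L0]=35
step 8: P2: load  L2  ⟶  IISS  (L2)  txn=BusRd  M[L2]=20
step 9: P0: store L1 := 82  ⟶  MIII  (L1)  txn=BusRdX  M[L1]=80
step 10: P2: load  L3  ⟶  IISI  (L3)  txn=BusRd  M[L3]=50
step 11: P3: load  L2  ⟶  IISS  (L2)  txn=∅  M[L2]=20
step 12: P0: load  L2  ⟶  SISS  (L2)  txn=BusRd  M[L2]=20
step 13: P0: store L2 := 14  ⟶  MIII  (L2)  txn=BusRdX  M[L2]=20
step 14: P2: store L1 := 64  ⟶  IIMI  (L1)  txn=BusRdX+Flush  M[L1]=82
step 15: P3: load  L0  ⟶  IIIM  (L0)  txn=∅  M[L0]=35
step 16: P0: load  L2  ⟶  MIII  (L2)  txn=∅  M[L2]=20
step 17: P3: load  L0  ⟶  IIIM  (L0)  txn=∅  M[L0]=35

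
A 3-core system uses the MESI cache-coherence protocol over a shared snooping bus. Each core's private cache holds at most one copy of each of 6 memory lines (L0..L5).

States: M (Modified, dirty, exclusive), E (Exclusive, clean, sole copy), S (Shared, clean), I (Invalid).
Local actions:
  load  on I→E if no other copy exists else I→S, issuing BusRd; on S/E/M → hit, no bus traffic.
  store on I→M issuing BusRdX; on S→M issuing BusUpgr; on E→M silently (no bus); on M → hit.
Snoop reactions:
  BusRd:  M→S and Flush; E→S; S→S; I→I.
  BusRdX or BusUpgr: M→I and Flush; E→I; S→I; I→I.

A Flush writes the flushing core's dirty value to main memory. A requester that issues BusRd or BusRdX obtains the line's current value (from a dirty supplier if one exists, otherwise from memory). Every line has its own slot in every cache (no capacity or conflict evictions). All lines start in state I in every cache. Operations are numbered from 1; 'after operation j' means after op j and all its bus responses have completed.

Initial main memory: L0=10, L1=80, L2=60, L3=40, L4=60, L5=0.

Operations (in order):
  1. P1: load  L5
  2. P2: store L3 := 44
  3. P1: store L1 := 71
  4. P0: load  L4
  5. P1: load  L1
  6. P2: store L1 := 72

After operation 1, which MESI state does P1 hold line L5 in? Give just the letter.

state = E

1. P1: load  L5  bus=[BusRd]  L5: P0=I P1=E P2=I  mem[L5]=0
2. P2: store L3 := 44  bus=[BusRdX]  L3: P0=I P1=I P2=M  mem[L3]=40
3. P1: store L1 := 71  bus=[BusRdX]  L1: P0=I P1=M P2=I  mem[L1]=80
4. P0: load  L4  bus=[BusRd]  L4: P0=E P1=I P2=I  mem[L4]=60
5. P1: load  L1  bus=[-]  L1: P0=I P1=M P2=I  mem[L1]=80
6. P2: store L1 := 72  bus=[BusRdX,Flush]  L1: P0=I P1=I P2=M  mem[L1]=71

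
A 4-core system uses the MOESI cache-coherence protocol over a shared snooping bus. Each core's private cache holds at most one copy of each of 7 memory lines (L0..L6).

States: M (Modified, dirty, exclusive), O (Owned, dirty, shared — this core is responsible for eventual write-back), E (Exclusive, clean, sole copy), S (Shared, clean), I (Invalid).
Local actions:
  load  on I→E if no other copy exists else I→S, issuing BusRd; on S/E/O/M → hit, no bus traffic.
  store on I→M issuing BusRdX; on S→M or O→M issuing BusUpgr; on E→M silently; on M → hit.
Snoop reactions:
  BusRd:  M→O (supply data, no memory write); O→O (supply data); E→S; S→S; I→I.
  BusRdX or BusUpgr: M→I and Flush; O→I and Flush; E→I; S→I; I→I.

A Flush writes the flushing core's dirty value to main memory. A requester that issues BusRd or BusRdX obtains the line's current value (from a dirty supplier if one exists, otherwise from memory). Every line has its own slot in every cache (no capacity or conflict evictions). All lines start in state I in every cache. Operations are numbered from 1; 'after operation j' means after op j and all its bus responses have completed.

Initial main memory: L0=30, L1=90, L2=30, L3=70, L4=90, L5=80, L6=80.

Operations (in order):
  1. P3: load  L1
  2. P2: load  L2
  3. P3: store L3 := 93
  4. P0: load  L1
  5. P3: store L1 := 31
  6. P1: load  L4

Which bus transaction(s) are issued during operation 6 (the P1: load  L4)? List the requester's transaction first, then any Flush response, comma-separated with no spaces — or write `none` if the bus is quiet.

bus = BusRd

1. P3: load  L1  bus=[BusRd]  L1: P0=I P1=I P2=I P3=E  mem[L1]=90
2. P2: load  L2  bus=[BusRd]  L2: P0=I P1=I P2=E P3=I  mem[L2]=30
3. P3: store L3 := 93  bus=[BusRdX]  L3: P0=I P1=I P2=I P3=M  mem[L3]=70
4. P0: load  L1  bus=[BusRd]  L1: P0=S P1=I P2=I P3=S  mem[L1]=90
5. P3: store L1 := 31  bus=[BusUpgr]  L1: P0=I P1=I P2=I P3=M  mem[L1]=90
6. P1: load  L4  bus=[BusRd]  L4: P0=I P1=E P2=I P3=I  mem[L4]=90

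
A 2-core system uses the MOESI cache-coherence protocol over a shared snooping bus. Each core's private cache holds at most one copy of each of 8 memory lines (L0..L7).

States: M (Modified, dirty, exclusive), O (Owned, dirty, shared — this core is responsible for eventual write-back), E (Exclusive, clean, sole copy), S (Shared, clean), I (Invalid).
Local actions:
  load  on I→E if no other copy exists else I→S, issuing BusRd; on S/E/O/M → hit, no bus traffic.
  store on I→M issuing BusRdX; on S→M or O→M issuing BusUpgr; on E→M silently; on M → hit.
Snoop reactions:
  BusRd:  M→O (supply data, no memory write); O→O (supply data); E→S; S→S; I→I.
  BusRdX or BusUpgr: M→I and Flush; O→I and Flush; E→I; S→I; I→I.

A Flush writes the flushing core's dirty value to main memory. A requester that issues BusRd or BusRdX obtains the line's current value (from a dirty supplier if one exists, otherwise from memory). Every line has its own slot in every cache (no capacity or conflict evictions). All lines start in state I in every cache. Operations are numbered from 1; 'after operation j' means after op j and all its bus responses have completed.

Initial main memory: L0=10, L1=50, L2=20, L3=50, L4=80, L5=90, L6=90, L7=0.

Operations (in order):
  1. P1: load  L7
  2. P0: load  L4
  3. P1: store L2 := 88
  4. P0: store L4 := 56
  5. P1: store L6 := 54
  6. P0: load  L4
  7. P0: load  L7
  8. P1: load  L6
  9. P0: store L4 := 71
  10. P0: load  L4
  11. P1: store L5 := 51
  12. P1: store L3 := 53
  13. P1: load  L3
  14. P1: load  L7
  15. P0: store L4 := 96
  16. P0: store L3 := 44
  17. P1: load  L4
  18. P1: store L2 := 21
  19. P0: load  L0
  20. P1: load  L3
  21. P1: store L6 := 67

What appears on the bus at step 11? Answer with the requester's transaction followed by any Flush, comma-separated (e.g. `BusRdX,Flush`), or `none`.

bus = BusRdX

1. P1: load  L7  bus=[BusRd]  L7: P0=I P1=E  mem[L7]=0
2. P0: load  L4  bus=[BusRd]  L4: P0=E P1=I  mem[L4]=80
3. P1: store L2 := 88  bus=[BusRdX]  L2: P0=I P1=M  mem[L2]=20
4. P0: store L4 := 56  bus=[-]  L4: P0=M P1=I  mem[L4]=80
5. P1: store L6 := 54  bus=[BusRdX]  L6: P0=I P1=M  mem[L6]=90
6. P0: load  L4  bus=[-]  L4: P0=M P1=I  mem[L4]=80
7. P0: load  L7  bus=[BusRd]  L7: P0=S P1=S  mem[L7]=0
8. P1: load  L6  bus=[-]  L6: P0=I P1=M  mem[L6]=90
9. P0: store L4 := 71  bus=[-]  L4: P0=M P1=I  mem[L4]=80
10. P0: load  L4  bus=[-]  L4: P0=M P1=I  mem[L4]=80
11. P1: store L5 := 51  bus=[BusRdX]  L5: P0=I P1=M  mem[L5]=90
12. P1: store L3 := 53  bus=[BusRdX]  L3: P0=I P1=M  mem[L3]=50
13. P1: load  L3  bus=[-]  L3: P0=I P1=M  mem[L3]=50
14. P1: load  L7  bus=[-]  L7: P0=S P1=S  mem[L7]=0
15. P0: store L4 := 96  bus=[-]  L4: P0=M P1=I  mem[L4]=80
16. P0: store L3 := 44  bus=[BusRdX,Flush]  L3: P0=M P1=I  mem[L3]=53
17. P1: load  L4  bus=[BusRd]  L4: P0=O P1=S  mem[L4]=80
18. P1: store L2 := 21  bus=[-]  L2: P0=I P1=M  mem[L2]=20
19. P0: load  L0  bus=[BusRd]  L0: P0=E P1=I  mem[L0]=10
20. P1: load  L3  bus=[BusRd]  L3: P0=O P1=S  mem[L3]=53
21. P1: store L6 := 67  bus=[-]  L6: P0=I P1=M  mem[L6]=90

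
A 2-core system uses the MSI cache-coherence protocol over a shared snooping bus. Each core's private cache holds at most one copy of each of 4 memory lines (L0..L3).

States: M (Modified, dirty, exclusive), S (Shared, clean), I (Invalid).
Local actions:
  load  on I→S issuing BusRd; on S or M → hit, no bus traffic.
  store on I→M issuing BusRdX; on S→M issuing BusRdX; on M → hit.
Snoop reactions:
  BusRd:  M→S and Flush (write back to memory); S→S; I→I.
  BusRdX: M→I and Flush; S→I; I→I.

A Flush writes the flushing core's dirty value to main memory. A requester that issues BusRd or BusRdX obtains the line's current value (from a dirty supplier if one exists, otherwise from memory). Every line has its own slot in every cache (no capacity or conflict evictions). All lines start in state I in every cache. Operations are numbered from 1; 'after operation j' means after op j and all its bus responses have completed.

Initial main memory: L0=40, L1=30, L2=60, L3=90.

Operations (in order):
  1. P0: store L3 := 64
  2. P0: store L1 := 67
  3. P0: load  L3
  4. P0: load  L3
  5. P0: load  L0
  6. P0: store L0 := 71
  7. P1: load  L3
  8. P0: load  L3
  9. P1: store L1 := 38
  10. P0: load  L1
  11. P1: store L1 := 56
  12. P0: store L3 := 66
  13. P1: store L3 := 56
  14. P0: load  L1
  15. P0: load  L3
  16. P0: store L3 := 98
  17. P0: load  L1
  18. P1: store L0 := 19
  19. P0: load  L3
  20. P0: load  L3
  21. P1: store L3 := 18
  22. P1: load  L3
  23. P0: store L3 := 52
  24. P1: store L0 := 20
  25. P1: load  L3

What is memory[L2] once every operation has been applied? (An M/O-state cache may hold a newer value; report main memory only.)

memory[L2] = 60

step 1: P0: store L3 := 64  ⟶  MI  (L3)  txn=BusRdX  M[L3]=90
step 2: P0: store L1 := 67  ⟶  MI  (L1)  txn=BusRdX  M[L1]=30
step 3: P0: load  L3  ⟶  MI  (L3)  txn=∅  M[L3]=90
step 4: P0: load  L3  ⟶  MI  (L3)  txn=∅  M[L3]=90
step 5: P0: load  L0  ⟶  SI  (L0)  txn=BusRd  M[L0]=40
step 6: P0: store L0 := 71  ⟶  MI  (L0)  txn=BusRdX  M[L0]=40
step 7: P1: load  L3  ⟶  SS  (L3)  txn=BusRd+Flush  M[L3]=64
step 8: P0: load  L3  ⟶  SS  (L3)  txn=∅  M[L3]=64
step 9: P1: store L1 := 38  ⟶  IM  (L1)  txn=BusRdX+Flush  M[L1]=67
step 10: P0: load  L1  ⟶  SS  (L1)  txn=BusRd+Flush  M[L1]=38
step 11: P1: store L1 := 56  ⟶  IM  (L1)  txn=BusRdX  M[L1]=38
step 12: P0: store L3 := 66  ⟶  MI  (L3)  txn=BusRdX  M[L3]=64
step 13: P1: store L3 := 56  ⟶  IM  (L3)  txn=BusRdX+Flush  M[L3]=66
step 14: P0: load  L1  ⟶  SS  (L1)  txn=BusRd+Flush  M[L1]=56
step 15: P0: load  L3  ⟶  SS  (L3)  txn=BusRd+Flush  M[L3]=56
step 16: P0: store L3 := 98  ⟶  MI  (L3)  txn=BusRdX  M[L3]=56
step 17: P0: load  L1  ⟶  SS  (L1)  txn=∅  M[L1]=56
step 18: P1: store L0 := 19  ⟶  IM  (L0)  txn=BusRdX+Flush  M[L0]=71
step 19: P0: load  L3  ⟶  MI  (L3)  txn=∅  M[L3]=56
step 20: P0: load  L3  ⟶  MI  (L3)  txn=∅  M[L3]=56
step 21: P1: store L3 := 18  ⟶  IM  (L3)  txn=BusRdX+Flush  M[L3]=98
step 22: P1: load  L3  ⟶  IM  (L3)  txn=∅  M[L3]=98
step 23: P0: store L3 := 52  ⟶  MI  (L3)  txn=BusRdX+Flush  M[L3]=18
step 24: P1: store L0 := 20  ⟶  IM  (L0)  txn=∅  M[L0]=71
step 25: P1: load  L3  ⟶  SS  (L3)  txn=BusRd+Flush  M[L3]=52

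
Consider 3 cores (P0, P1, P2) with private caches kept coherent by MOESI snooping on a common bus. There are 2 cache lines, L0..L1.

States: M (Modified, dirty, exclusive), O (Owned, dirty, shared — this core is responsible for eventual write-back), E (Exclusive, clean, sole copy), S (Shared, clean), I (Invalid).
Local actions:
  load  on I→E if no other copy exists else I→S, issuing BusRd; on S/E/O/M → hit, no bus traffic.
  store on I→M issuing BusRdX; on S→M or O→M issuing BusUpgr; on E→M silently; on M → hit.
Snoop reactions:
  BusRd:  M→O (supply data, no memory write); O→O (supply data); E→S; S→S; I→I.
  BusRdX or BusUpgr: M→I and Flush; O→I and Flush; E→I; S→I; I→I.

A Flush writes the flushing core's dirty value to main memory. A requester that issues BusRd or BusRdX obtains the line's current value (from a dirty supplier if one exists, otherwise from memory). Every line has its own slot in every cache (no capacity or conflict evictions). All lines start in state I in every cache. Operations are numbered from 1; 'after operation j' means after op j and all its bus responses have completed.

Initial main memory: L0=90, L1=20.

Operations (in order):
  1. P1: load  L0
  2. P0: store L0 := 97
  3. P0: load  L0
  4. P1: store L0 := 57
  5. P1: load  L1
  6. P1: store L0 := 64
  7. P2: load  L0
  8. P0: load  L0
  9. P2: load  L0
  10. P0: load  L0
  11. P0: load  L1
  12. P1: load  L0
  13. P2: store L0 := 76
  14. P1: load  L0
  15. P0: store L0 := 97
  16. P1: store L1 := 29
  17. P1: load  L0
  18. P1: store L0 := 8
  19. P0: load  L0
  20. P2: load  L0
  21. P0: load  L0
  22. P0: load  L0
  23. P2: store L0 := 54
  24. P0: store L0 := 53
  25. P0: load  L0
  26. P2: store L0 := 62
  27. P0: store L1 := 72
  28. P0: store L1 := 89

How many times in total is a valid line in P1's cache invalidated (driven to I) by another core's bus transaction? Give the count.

invalidations = 5

1. P1: load  L0  bus=[BusRd]  L0: P0=I P1=E P2=I  mem[L0]=90
2. P0: store L0 := 97  bus=[BusRdX]  L0: P0=M P1=I P2=I  mem[L0]=90
3. P0: load  L0  bus=[-]  L0: P0=M P1=I P2=I  mem[L0]=90
4. P1: store L0 := 57  bus=[BusRdX,Flush]  L0: P0=I P1=M P2=I  mem[L0]=97
5. P1: load  L1  bus=[BusRd]  L1: P0=I P1=E P2=I  mem[L1]=20
6. P1: store L0 := 64  bus=[-]  L0: P0=I P1=M P2=I  mem[L0]=97
7. P2: load  L0  bus=[BusRd]  L0: P0=I P1=O P2=S  mem[L0]=97
8. P0: load  L0  bus=[BusRd]  L0: P0=S P1=O P2=S  mem[L0]=97
9. P2: load  L0  bus=[-]  L0: P0=S P1=O P2=S  mem[L0]=97
10. P0: load  L0  bus=[-]  L0: P0=S P1=O P2=S  mem[L0]=97
11. P0: load  L1  bus=[BusRd]  L1: P0=S P1=S P2=I  mem[L1]=20
12. P1: load  L0  bus=[-]  L0: P0=S P1=O P2=S  mem[L0]=97
13. P2: store L0 := 76  bus=[BusUpgr,Flush]  L0: P0=I P1=I P2=M  mem[L0]=64
14. P1: load  L0  bus=[BusRd]  L0: P0=I P1=S P2=O  mem[L0]=64
15. P0: store L0 := 97  bus=[BusRdX,Flush]  L0: P0=M P1=I P2=I  mem[L0]=76
16. P1: store L1 := 29  bus=[BusUpgr]  L1: P0=I P1=M P2=I  mem[L1]=20
17. P1: load  L0  bus=[BusRd]  L0: P0=O P1=S P2=I  mem[L0]=76
18. P1: store L0 := 8  bus=[BusUpgr,Flush]  L0: P0=I P1=M P2=I  mem[L0]=97
19. P0: load  L0  bus=[BusRd]  L0: P0=S P1=O P2=I  mem[L0]=97
20. P2: load  L0  bus=[BusRd]  L0: P0=S P1=O P2=S  mem[L0]=97
21. P0: load  L0  bus=[-]  L0: P0=S P1=O P2=S  mem[L0]=97
22. P0: load  L0  bus=[-]  L0: P0=S P1=O P2=S  mem[L0]=97
23. P2: store L0 := 54  bus=[BusUpgr,Flush]  L0: P0=I P1=I P2=M  mem[L0]=8
24. P0: store L0 := 53  bus=[BusRdX,Flush]  L0: P0=M P1=I P2=I  mem[L0]=54
25. P0: load  L0  bus=[-]  L0: P0=M P1=I P2=I  mem[L0]=54
26. P2: store L0 := 62  bus=[BusRdX,Flush]  L0: P0=I P1=I P2=M  mem[L0]=53
27. P0: store L1 := 72  bus=[BusRdX,Flush]  L1: P0=M P1=I P2=I  mem[L1]=29
28. P0: store L1 := 89  bus=[-]  L1: P0=M P1=I P2=I  mem[L1]=29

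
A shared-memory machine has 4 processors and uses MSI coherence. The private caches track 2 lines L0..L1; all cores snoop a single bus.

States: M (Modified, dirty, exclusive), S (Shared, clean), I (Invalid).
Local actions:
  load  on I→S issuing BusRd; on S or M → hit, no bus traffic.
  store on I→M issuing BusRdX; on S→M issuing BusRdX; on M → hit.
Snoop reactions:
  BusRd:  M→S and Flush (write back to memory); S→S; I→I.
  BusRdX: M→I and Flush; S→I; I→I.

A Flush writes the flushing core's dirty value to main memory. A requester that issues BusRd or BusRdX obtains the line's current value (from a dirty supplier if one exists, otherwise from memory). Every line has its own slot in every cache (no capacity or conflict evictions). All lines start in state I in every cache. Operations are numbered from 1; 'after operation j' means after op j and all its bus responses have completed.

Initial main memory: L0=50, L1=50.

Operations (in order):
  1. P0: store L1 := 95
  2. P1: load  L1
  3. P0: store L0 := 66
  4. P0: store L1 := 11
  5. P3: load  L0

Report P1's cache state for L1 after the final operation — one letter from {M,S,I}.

state = I

[1] P0: store L1 := 95 | P0:M(95), P1:I, P2:I, P3:I | bus: BusRdX
[2] P1: load  L1 | P0:S(95), P1:S(95), P2:I, P3:I | bus: BusRd,Flush
[3] P0: store L0 := 66 | P0:M(66), P1:I, P2:I, P3:I | bus: BusRdX
[4] P0: store L1 := 11 | P0:M(11), P1:I, P2:I, P3:I | bus: BusRdX
[5] P3: load  L0 | P0:S(66), P1:I, P2:I, P3:S(66) | bus: BusRd,Flush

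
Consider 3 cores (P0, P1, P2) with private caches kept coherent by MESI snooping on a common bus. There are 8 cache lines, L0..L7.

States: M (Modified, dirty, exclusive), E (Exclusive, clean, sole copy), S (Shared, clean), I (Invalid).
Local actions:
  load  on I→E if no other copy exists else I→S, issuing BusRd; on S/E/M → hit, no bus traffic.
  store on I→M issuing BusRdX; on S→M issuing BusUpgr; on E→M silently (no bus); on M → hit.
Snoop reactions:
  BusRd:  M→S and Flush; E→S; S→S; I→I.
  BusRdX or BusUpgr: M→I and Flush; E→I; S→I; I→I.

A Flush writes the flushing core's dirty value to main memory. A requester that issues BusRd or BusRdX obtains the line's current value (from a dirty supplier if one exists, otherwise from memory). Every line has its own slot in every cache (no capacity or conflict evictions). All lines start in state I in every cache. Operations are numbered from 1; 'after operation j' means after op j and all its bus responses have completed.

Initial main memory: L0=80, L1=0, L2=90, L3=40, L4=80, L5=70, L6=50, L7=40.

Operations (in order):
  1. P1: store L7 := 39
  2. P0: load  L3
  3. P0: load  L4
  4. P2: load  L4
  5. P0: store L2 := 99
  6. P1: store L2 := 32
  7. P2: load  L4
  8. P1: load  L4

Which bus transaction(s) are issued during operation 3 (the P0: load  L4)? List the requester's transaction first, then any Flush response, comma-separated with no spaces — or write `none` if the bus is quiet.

1. P1: store L7 := 39  bus=[BusRdX]  L7: P0=I P1=M P2=I  mem[L7]=40
2. P0: load  L3  bus=[BusRd]  L3: P0=E P1=I P2=I  mem[L3]=40
3. P0: load  L4  bus=[BusRd]  L4: P0=E P1=I P2=I  mem[L4]=80
4. P2: load  L4  bus=[BusRd]  L4: P0=S P1=I P2=S  mem[L4]=80
5. P0: store L2 := 99  bus=[BusRdX]  L2: P0=M P1=I P2=I  mem[L2]=90
6. P1: store L2 := 32  bus=[BusRdX,Flush]  L2: P0=I P1=M P2=I  mem[L2]=99
7. P2: load  L4  bus=[-]  L4: P0=S P1=I P2=S  mem[L4]=80
8. P1: load  L4  bus=[BusRd]  L4: P0=S P1=S P2=S  mem[L4]=80

bus = BusRd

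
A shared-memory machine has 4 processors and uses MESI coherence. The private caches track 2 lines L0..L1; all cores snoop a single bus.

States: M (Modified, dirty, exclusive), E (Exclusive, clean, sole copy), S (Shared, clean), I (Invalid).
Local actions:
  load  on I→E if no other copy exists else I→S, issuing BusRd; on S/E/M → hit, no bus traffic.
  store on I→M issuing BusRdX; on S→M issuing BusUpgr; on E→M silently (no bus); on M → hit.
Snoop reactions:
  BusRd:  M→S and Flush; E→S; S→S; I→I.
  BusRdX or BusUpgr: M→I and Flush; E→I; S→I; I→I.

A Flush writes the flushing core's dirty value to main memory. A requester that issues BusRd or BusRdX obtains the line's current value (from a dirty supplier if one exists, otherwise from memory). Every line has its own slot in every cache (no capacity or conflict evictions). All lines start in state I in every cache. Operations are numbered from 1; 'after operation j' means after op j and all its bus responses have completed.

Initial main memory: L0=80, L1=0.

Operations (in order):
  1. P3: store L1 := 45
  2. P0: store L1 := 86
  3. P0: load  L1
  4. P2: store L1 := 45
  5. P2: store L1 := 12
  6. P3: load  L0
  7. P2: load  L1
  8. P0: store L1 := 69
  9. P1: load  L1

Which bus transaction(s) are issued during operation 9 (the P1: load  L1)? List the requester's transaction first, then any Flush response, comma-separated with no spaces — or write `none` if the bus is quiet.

bus = BusRd,Flush

1. P3: store L1 := 45  bus=[BusRdX]  L1: P0=I P1=I P2=I P3=M  mem[L1]=0
2. P0: store L1 := 86  bus=[BusRdX,Flush]  L1: P0=M P1=I P2=I P3=I  mem[L1]=45
3. P0: load  L1  bus=[-]  L1: P0=M P1=I P2=I P3=I  mem[L1]=45
4. P2: store L1 := 45  bus=[BusRdX,Flush]  L1: P0=I P1=I P2=M P3=I  mem[L1]=86
5. P2: store L1 := 12  bus=[-]  L1: P0=I P1=I P2=M P3=I  mem[L1]=86
6. P3: load  L0  bus=[BusRd]  L0: P0=I P1=I P2=I P3=E  mem[L0]=80
7. P2: load  L1  bus=[-]  L1: P0=I P1=I P2=M P3=I  mem[L1]=86
8. P0: store L1 := 69  bus=[BusRdX,Flush]  L1: P0=M P1=I P2=I P3=I  mem[L1]=12
9. P1: load  L1  bus=[BusRd,Flush]  L1: P0=S P1=S P2=I P3=I  mem[L1]=69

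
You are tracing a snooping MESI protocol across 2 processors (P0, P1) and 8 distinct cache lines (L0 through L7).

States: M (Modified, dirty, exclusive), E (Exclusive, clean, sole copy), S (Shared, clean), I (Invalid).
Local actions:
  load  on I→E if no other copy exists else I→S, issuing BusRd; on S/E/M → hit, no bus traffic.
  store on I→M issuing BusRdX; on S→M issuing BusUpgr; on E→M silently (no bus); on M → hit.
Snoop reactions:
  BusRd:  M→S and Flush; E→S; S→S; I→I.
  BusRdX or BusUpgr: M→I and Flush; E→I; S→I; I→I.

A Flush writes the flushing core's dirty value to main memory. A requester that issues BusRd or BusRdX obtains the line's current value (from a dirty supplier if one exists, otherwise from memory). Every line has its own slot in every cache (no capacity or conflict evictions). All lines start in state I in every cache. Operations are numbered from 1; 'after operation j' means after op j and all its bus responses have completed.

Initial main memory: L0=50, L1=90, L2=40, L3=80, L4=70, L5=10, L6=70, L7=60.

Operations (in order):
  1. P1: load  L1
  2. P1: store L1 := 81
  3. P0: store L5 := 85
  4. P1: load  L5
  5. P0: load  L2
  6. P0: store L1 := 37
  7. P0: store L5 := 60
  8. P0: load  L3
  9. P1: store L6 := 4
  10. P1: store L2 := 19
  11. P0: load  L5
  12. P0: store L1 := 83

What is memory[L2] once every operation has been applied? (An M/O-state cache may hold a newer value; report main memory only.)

memory[L2] = 40

  op1 P1: load  L1 → I/E on L1; bus BusRd; mem=90
  op2 P1: store L1 := 81 → I/M on L1; bus (none); mem=90
  op3 P0: store L5 := 85 → M/I on L5; bus BusRdX; mem=10
  op4 P1: load  L5 → S/S on L5; bus BusRd Flush; mem=85
  op5 P0: load  L2 → E/I on L2; bus BusRd; mem=40
  op6 P0: store L1 := 37 → M/I on L1; bus BusRdX Flush; mem=81
  op7 P0: store L5 := 60 → M/I on L5; bus BusUpgr; mem=85
  op8 P0: load  L3 → E/I on L3; bus BusRd; mem=80
  op9 P1: store L6 := 4 → I/M on L6; bus BusRdX; mem=70
  op10 P1: store L2 := 19 → I/M on L2; bus BusRdX; mem=40
  op11 P0: load  L5 → M/I on L5; bus (none); mem=85
  op12 P0: store L1 := 83 → M/I on L1; bus (none); mem=81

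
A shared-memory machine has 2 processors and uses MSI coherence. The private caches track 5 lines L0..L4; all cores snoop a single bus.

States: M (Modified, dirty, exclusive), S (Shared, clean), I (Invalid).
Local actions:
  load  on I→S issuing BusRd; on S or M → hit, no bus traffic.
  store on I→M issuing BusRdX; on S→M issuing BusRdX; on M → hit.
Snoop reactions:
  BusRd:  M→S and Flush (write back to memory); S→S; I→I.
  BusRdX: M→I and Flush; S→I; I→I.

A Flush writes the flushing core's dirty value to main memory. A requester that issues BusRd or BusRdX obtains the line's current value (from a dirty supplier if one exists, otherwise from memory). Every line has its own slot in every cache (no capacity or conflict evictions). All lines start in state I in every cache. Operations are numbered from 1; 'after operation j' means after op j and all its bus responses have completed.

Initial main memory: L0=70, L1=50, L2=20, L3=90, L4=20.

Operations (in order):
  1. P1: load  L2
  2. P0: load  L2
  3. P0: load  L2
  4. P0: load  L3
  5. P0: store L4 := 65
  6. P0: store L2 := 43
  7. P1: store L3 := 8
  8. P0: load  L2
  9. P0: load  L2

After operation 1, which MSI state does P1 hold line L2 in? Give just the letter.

state = S

[1] P1: load  L2 | P0:I, P1:S(20) | bus: BusRd
[2] P0: load  L2 | P0:S(20), P1:S(20) | bus: BusRd
[3] P0: load  L2 | P0:S(20), P1:S(20) | bus: none
[4] P0: load  L3 | P0:S(90), P1:I | bus: BusRd
[5] P0: store L4 := 65 | P0:M(65), P1:I | bus: BusRdX
[6] P0: store L2 := 43 | P0:M(43), P1:I | bus: BusRdX
[7] P1: store L3 := 8 | P0:I, P1:M(8) | bus: BusRdX
[8] P0: load  L2 | P0:M(43), P1:I | bus: none
[9] P0: load  L2 | P0:M(43), P1:I | bus: none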